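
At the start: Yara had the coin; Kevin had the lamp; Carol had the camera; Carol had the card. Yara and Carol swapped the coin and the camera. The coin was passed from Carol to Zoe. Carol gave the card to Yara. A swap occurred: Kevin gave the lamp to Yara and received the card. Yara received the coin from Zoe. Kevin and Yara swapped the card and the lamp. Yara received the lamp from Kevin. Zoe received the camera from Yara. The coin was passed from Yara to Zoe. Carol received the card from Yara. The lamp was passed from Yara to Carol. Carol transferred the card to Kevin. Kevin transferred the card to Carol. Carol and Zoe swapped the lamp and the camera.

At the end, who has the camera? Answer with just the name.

Answer: Carol

Derivation:
Tracking all object holders:
Start: coin:Yara, lamp:Kevin, camera:Carol, card:Carol
Event 1 (swap coin<->camera: now coin:Carol, camera:Yara). State: coin:Carol, lamp:Kevin, camera:Yara, card:Carol
Event 2 (give coin: Carol -> Zoe). State: coin:Zoe, lamp:Kevin, camera:Yara, card:Carol
Event 3 (give card: Carol -> Yara). State: coin:Zoe, lamp:Kevin, camera:Yara, card:Yara
Event 4 (swap lamp<->card: now lamp:Yara, card:Kevin). State: coin:Zoe, lamp:Yara, camera:Yara, card:Kevin
Event 5 (give coin: Zoe -> Yara). State: coin:Yara, lamp:Yara, camera:Yara, card:Kevin
Event 6 (swap card<->lamp: now card:Yara, lamp:Kevin). State: coin:Yara, lamp:Kevin, camera:Yara, card:Yara
Event 7 (give lamp: Kevin -> Yara). State: coin:Yara, lamp:Yara, camera:Yara, card:Yara
Event 8 (give camera: Yara -> Zoe). State: coin:Yara, lamp:Yara, camera:Zoe, card:Yara
Event 9 (give coin: Yara -> Zoe). State: coin:Zoe, lamp:Yara, camera:Zoe, card:Yara
Event 10 (give card: Yara -> Carol). State: coin:Zoe, lamp:Yara, camera:Zoe, card:Carol
Event 11 (give lamp: Yara -> Carol). State: coin:Zoe, lamp:Carol, camera:Zoe, card:Carol
Event 12 (give card: Carol -> Kevin). State: coin:Zoe, lamp:Carol, camera:Zoe, card:Kevin
Event 13 (give card: Kevin -> Carol). State: coin:Zoe, lamp:Carol, camera:Zoe, card:Carol
Event 14 (swap lamp<->camera: now lamp:Zoe, camera:Carol). State: coin:Zoe, lamp:Zoe, camera:Carol, card:Carol

Final state: coin:Zoe, lamp:Zoe, camera:Carol, card:Carol
The camera is held by Carol.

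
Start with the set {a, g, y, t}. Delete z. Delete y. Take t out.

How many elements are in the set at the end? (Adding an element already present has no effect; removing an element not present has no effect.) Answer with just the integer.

Answer: 2

Derivation:
Tracking the set through each operation:
Start: {a, g, t, y}
Event 1 (remove z): not present, no change. Set: {a, g, t, y}
Event 2 (remove y): removed. Set: {a, g, t}
Event 3 (remove t): removed. Set: {a, g}

Final set: {a, g} (size 2)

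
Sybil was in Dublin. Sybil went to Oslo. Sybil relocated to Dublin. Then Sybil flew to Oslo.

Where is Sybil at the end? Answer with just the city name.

Answer: Oslo

Derivation:
Tracking Sybil's location:
Start: Sybil is in Dublin.
After move 1: Dublin -> Oslo. Sybil is in Oslo.
After move 2: Oslo -> Dublin. Sybil is in Dublin.
After move 3: Dublin -> Oslo. Sybil is in Oslo.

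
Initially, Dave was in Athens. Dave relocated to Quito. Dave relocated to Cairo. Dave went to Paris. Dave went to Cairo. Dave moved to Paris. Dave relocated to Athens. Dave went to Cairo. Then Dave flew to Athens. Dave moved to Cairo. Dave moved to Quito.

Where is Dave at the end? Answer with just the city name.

Tracking Dave's location:
Start: Dave is in Athens.
After move 1: Athens -> Quito. Dave is in Quito.
After move 2: Quito -> Cairo. Dave is in Cairo.
After move 3: Cairo -> Paris. Dave is in Paris.
After move 4: Paris -> Cairo. Dave is in Cairo.
After move 5: Cairo -> Paris. Dave is in Paris.
After move 6: Paris -> Athens. Dave is in Athens.
After move 7: Athens -> Cairo. Dave is in Cairo.
After move 8: Cairo -> Athens. Dave is in Athens.
After move 9: Athens -> Cairo. Dave is in Cairo.
After move 10: Cairo -> Quito. Dave is in Quito.

Answer: Quito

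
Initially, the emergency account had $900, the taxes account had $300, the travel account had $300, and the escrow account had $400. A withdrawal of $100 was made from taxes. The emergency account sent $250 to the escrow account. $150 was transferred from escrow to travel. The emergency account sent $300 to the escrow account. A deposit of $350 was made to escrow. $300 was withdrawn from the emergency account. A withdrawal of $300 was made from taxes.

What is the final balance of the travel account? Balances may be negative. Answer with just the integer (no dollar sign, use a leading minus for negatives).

Answer: 450

Derivation:
Tracking account balances step by step:
Start: emergency=900, taxes=300, travel=300, escrow=400
Event 1 (withdraw 100 from taxes): taxes: 300 - 100 = 200. Balances: emergency=900, taxes=200, travel=300, escrow=400
Event 2 (transfer 250 emergency -> escrow): emergency: 900 - 250 = 650, escrow: 400 + 250 = 650. Balances: emergency=650, taxes=200, travel=300, escrow=650
Event 3 (transfer 150 escrow -> travel): escrow: 650 - 150 = 500, travel: 300 + 150 = 450. Balances: emergency=650, taxes=200, travel=450, escrow=500
Event 4 (transfer 300 emergency -> escrow): emergency: 650 - 300 = 350, escrow: 500 + 300 = 800. Balances: emergency=350, taxes=200, travel=450, escrow=800
Event 5 (deposit 350 to escrow): escrow: 800 + 350 = 1150. Balances: emergency=350, taxes=200, travel=450, escrow=1150
Event 6 (withdraw 300 from emergency): emergency: 350 - 300 = 50. Balances: emergency=50, taxes=200, travel=450, escrow=1150
Event 7 (withdraw 300 from taxes): taxes: 200 - 300 = -100. Balances: emergency=50, taxes=-100, travel=450, escrow=1150

Final balance of travel: 450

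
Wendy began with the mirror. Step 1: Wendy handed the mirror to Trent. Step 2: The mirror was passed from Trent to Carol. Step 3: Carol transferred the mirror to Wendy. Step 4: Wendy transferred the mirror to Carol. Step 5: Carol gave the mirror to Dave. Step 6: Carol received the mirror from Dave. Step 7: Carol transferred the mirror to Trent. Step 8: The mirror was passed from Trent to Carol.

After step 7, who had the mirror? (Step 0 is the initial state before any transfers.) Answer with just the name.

Tracking the mirror holder through step 7:
After step 0 (start): Wendy
After step 1: Trent
After step 2: Carol
After step 3: Wendy
After step 4: Carol
After step 5: Dave
After step 6: Carol
After step 7: Trent

At step 7, the holder is Trent.

Answer: Trent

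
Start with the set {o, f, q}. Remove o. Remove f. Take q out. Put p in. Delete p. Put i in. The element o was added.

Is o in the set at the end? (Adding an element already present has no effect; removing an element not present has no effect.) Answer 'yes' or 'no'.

Answer: yes

Derivation:
Tracking the set through each operation:
Start: {f, o, q}
Event 1 (remove o): removed. Set: {f, q}
Event 2 (remove f): removed. Set: {q}
Event 3 (remove q): removed. Set: {}
Event 4 (add p): added. Set: {p}
Event 5 (remove p): removed. Set: {}
Event 6 (add i): added. Set: {i}
Event 7 (add o): added. Set: {i, o}

Final set: {i, o} (size 2)
o is in the final set.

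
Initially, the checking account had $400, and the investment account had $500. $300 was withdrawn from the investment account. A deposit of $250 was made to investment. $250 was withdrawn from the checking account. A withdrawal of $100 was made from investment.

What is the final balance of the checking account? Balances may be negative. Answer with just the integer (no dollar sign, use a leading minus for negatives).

Tracking account balances step by step:
Start: checking=400, investment=500
Event 1 (withdraw 300 from investment): investment: 500 - 300 = 200. Balances: checking=400, investment=200
Event 2 (deposit 250 to investment): investment: 200 + 250 = 450. Balances: checking=400, investment=450
Event 3 (withdraw 250 from checking): checking: 400 - 250 = 150. Balances: checking=150, investment=450
Event 4 (withdraw 100 from investment): investment: 450 - 100 = 350. Balances: checking=150, investment=350

Final balance of checking: 150

Answer: 150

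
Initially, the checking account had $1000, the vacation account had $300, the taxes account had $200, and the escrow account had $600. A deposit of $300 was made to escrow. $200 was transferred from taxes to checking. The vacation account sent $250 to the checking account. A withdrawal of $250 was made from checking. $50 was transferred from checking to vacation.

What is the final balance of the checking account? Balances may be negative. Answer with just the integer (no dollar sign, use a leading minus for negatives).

Answer: 1150

Derivation:
Tracking account balances step by step:
Start: checking=1000, vacation=300, taxes=200, escrow=600
Event 1 (deposit 300 to escrow): escrow: 600 + 300 = 900. Balances: checking=1000, vacation=300, taxes=200, escrow=900
Event 2 (transfer 200 taxes -> checking): taxes: 200 - 200 = 0, checking: 1000 + 200 = 1200. Balances: checking=1200, vacation=300, taxes=0, escrow=900
Event 3 (transfer 250 vacation -> checking): vacation: 300 - 250 = 50, checking: 1200 + 250 = 1450. Balances: checking=1450, vacation=50, taxes=0, escrow=900
Event 4 (withdraw 250 from checking): checking: 1450 - 250 = 1200. Balances: checking=1200, vacation=50, taxes=0, escrow=900
Event 5 (transfer 50 checking -> vacation): checking: 1200 - 50 = 1150, vacation: 50 + 50 = 100. Balances: checking=1150, vacation=100, taxes=0, escrow=900

Final balance of checking: 1150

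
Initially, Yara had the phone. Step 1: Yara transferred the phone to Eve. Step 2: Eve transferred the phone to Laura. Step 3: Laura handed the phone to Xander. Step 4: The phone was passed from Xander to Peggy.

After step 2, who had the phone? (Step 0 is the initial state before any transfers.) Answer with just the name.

Tracking the phone holder through step 2:
After step 0 (start): Yara
After step 1: Eve
After step 2: Laura

At step 2, the holder is Laura.

Answer: Laura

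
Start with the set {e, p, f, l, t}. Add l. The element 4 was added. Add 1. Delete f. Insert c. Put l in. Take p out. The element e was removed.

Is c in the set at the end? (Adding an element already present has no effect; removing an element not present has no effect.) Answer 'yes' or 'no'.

Answer: yes

Derivation:
Tracking the set through each operation:
Start: {e, f, l, p, t}
Event 1 (add l): already present, no change. Set: {e, f, l, p, t}
Event 2 (add 4): added. Set: {4, e, f, l, p, t}
Event 3 (add 1): added. Set: {1, 4, e, f, l, p, t}
Event 4 (remove f): removed. Set: {1, 4, e, l, p, t}
Event 5 (add c): added. Set: {1, 4, c, e, l, p, t}
Event 6 (add l): already present, no change. Set: {1, 4, c, e, l, p, t}
Event 7 (remove p): removed. Set: {1, 4, c, e, l, t}
Event 8 (remove e): removed. Set: {1, 4, c, l, t}

Final set: {1, 4, c, l, t} (size 5)
c is in the final set.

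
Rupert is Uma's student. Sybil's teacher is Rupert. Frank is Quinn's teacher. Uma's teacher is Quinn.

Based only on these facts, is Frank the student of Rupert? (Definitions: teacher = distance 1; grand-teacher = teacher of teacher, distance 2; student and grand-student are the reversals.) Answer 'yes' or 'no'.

Reconstructing the teacher chain from the given facts:
  Frank -> Quinn -> Uma -> Rupert -> Sybil
(each arrow means 'teacher of the next')
Positions in the chain (0 = top):
  position of Frank: 0
  position of Quinn: 1
  position of Uma: 2
  position of Rupert: 3
  position of Sybil: 4

Frank is at position 0, Rupert is at position 3; signed distance (j - i) = 3.
'student' requires j - i = -1. Actual distance is 3, so the relation does NOT hold.

Answer: no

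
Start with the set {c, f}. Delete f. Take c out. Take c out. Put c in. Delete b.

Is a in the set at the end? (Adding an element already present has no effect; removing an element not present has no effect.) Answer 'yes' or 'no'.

Answer: no

Derivation:
Tracking the set through each operation:
Start: {c, f}
Event 1 (remove f): removed. Set: {c}
Event 2 (remove c): removed. Set: {}
Event 3 (remove c): not present, no change. Set: {}
Event 4 (add c): added. Set: {c}
Event 5 (remove b): not present, no change. Set: {c}

Final set: {c} (size 1)
a is NOT in the final set.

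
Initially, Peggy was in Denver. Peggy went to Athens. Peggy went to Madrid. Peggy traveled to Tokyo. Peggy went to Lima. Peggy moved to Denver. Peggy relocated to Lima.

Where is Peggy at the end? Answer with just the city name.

Answer: Lima

Derivation:
Tracking Peggy's location:
Start: Peggy is in Denver.
After move 1: Denver -> Athens. Peggy is in Athens.
After move 2: Athens -> Madrid. Peggy is in Madrid.
After move 3: Madrid -> Tokyo. Peggy is in Tokyo.
After move 4: Tokyo -> Lima. Peggy is in Lima.
After move 5: Lima -> Denver. Peggy is in Denver.
After move 6: Denver -> Lima. Peggy is in Lima.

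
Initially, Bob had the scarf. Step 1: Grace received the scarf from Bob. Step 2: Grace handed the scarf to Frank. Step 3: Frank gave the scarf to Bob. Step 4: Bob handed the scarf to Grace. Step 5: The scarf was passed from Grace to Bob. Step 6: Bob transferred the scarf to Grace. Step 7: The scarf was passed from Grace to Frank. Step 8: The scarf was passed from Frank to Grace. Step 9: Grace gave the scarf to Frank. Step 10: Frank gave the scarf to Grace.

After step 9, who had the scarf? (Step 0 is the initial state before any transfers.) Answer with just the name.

Tracking the scarf holder through step 9:
After step 0 (start): Bob
After step 1: Grace
After step 2: Frank
After step 3: Bob
After step 4: Grace
After step 5: Bob
After step 6: Grace
After step 7: Frank
After step 8: Grace
After step 9: Frank

At step 9, the holder is Frank.

Answer: Frank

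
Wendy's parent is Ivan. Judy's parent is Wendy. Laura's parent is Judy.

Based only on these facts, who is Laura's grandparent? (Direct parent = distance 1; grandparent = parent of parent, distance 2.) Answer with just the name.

Reconstructing the parent chain from the given facts:
  Ivan -> Wendy -> Judy -> Laura
(each arrow means 'parent of the next')
Positions in the chain (0 = top):
  position of Ivan: 0
  position of Wendy: 1
  position of Judy: 2
  position of Laura: 3

Laura is at position 3; the grandparent is 2 steps up the chain, i.e. position 1: Wendy.

Answer: Wendy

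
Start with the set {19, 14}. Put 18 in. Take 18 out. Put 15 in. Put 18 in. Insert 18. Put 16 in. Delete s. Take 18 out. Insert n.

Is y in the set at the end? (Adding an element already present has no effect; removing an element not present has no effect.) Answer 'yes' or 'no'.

Answer: no

Derivation:
Tracking the set through each operation:
Start: {14, 19}
Event 1 (add 18): added. Set: {14, 18, 19}
Event 2 (remove 18): removed. Set: {14, 19}
Event 3 (add 15): added. Set: {14, 15, 19}
Event 4 (add 18): added. Set: {14, 15, 18, 19}
Event 5 (add 18): already present, no change. Set: {14, 15, 18, 19}
Event 6 (add 16): added. Set: {14, 15, 16, 18, 19}
Event 7 (remove s): not present, no change. Set: {14, 15, 16, 18, 19}
Event 8 (remove 18): removed. Set: {14, 15, 16, 19}
Event 9 (add n): added. Set: {14, 15, 16, 19, n}

Final set: {14, 15, 16, 19, n} (size 5)
y is NOT in the final set.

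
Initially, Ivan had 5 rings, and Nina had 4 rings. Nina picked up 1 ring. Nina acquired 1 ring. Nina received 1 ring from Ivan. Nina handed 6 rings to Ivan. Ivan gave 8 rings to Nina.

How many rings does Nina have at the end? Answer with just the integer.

Answer: 9

Derivation:
Tracking counts step by step:
Start: Ivan=5, Nina=4
Event 1 (Nina +1): Nina: 4 -> 5. State: Ivan=5, Nina=5
Event 2 (Nina +1): Nina: 5 -> 6. State: Ivan=5, Nina=6
Event 3 (Ivan -> Nina, 1): Ivan: 5 -> 4, Nina: 6 -> 7. State: Ivan=4, Nina=7
Event 4 (Nina -> Ivan, 6): Nina: 7 -> 1, Ivan: 4 -> 10. State: Ivan=10, Nina=1
Event 5 (Ivan -> Nina, 8): Ivan: 10 -> 2, Nina: 1 -> 9. State: Ivan=2, Nina=9

Nina's final count: 9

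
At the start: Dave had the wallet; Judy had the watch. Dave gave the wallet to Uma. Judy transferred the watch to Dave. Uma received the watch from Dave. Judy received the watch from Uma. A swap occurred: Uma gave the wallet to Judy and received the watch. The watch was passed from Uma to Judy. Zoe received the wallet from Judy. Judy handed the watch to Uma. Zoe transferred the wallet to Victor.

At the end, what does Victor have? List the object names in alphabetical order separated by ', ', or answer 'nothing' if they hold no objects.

Tracking all object holders:
Start: wallet:Dave, watch:Judy
Event 1 (give wallet: Dave -> Uma). State: wallet:Uma, watch:Judy
Event 2 (give watch: Judy -> Dave). State: wallet:Uma, watch:Dave
Event 3 (give watch: Dave -> Uma). State: wallet:Uma, watch:Uma
Event 4 (give watch: Uma -> Judy). State: wallet:Uma, watch:Judy
Event 5 (swap wallet<->watch: now wallet:Judy, watch:Uma). State: wallet:Judy, watch:Uma
Event 6 (give watch: Uma -> Judy). State: wallet:Judy, watch:Judy
Event 7 (give wallet: Judy -> Zoe). State: wallet:Zoe, watch:Judy
Event 8 (give watch: Judy -> Uma). State: wallet:Zoe, watch:Uma
Event 9 (give wallet: Zoe -> Victor). State: wallet:Victor, watch:Uma

Final state: wallet:Victor, watch:Uma
Victor holds: wallet.

Answer: wallet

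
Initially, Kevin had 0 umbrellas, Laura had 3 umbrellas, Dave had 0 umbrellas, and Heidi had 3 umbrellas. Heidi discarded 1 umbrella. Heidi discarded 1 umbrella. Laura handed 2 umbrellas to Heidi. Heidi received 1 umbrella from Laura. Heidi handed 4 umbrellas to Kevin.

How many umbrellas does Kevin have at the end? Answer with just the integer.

Tracking counts step by step:
Start: Kevin=0, Laura=3, Dave=0, Heidi=3
Event 1 (Heidi -1): Heidi: 3 -> 2. State: Kevin=0, Laura=3, Dave=0, Heidi=2
Event 2 (Heidi -1): Heidi: 2 -> 1. State: Kevin=0, Laura=3, Dave=0, Heidi=1
Event 3 (Laura -> Heidi, 2): Laura: 3 -> 1, Heidi: 1 -> 3. State: Kevin=0, Laura=1, Dave=0, Heidi=3
Event 4 (Laura -> Heidi, 1): Laura: 1 -> 0, Heidi: 3 -> 4. State: Kevin=0, Laura=0, Dave=0, Heidi=4
Event 5 (Heidi -> Kevin, 4): Heidi: 4 -> 0, Kevin: 0 -> 4. State: Kevin=4, Laura=0, Dave=0, Heidi=0

Kevin's final count: 4

Answer: 4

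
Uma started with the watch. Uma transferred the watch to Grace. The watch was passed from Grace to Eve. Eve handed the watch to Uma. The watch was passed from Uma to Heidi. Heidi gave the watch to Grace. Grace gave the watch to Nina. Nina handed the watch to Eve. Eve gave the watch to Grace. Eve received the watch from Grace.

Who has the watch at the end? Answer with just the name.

Tracking the watch through each event:
Start: Uma has the watch.
After event 1: Grace has the watch.
After event 2: Eve has the watch.
After event 3: Uma has the watch.
After event 4: Heidi has the watch.
After event 5: Grace has the watch.
After event 6: Nina has the watch.
After event 7: Eve has the watch.
After event 8: Grace has the watch.
After event 9: Eve has the watch.

Answer: Eve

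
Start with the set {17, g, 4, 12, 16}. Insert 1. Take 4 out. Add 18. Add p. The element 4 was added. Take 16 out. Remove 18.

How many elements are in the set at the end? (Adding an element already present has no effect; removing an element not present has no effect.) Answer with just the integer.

Tracking the set through each operation:
Start: {12, 16, 17, 4, g}
Event 1 (add 1): added. Set: {1, 12, 16, 17, 4, g}
Event 2 (remove 4): removed. Set: {1, 12, 16, 17, g}
Event 3 (add 18): added. Set: {1, 12, 16, 17, 18, g}
Event 4 (add p): added. Set: {1, 12, 16, 17, 18, g, p}
Event 5 (add 4): added. Set: {1, 12, 16, 17, 18, 4, g, p}
Event 6 (remove 16): removed. Set: {1, 12, 17, 18, 4, g, p}
Event 7 (remove 18): removed. Set: {1, 12, 17, 4, g, p}

Final set: {1, 12, 17, 4, g, p} (size 6)

Answer: 6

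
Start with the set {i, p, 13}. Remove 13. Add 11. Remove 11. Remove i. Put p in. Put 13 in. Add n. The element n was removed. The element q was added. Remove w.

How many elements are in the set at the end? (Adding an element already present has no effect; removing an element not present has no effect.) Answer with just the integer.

Answer: 3

Derivation:
Tracking the set through each operation:
Start: {13, i, p}
Event 1 (remove 13): removed. Set: {i, p}
Event 2 (add 11): added. Set: {11, i, p}
Event 3 (remove 11): removed. Set: {i, p}
Event 4 (remove i): removed. Set: {p}
Event 5 (add p): already present, no change. Set: {p}
Event 6 (add 13): added. Set: {13, p}
Event 7 (add n): added. Set: {13, n, p}
Event 8 (remove n): removed. Set: {13, p}
Event 9 (add q): added. Set: {13, p, q}
Event 10 (remove w): not present, no change. Set: {13, p, q}

Final set: {13, p, q} (size 3)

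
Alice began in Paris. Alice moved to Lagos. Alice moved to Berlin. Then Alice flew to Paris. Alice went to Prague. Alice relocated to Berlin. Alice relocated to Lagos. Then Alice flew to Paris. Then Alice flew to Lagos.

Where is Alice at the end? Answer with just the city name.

Answer: Lagos

Derivation:
Tracking Alice's location:
Start: Alice is in Paris.
After move 1: Paris -> Lagos. Alice is in Lagos.
After move 2: Lagos -> Berlin. Alice is in Berlin.
After move 3: Berlin -> Paris. Alice is in Paris.
After move 4: Paris -> Prague. Alice is in Prague.
After move 5: Prague -> Berlin. Alice is in Berlin.
After move 6: Berlin -> Lagos. Alice is in Lagos.
After move 7: Lagos -> Paris. Alice is in Paris.
After move 8: Paris -> Lagos. Alice is in Lagos.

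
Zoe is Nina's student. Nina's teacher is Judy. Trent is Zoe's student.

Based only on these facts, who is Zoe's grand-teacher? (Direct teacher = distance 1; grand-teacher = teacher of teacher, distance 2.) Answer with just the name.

Reconstructing the teacher chain from the given facts:
  Judy -> Nina -> Zoe -> Trent
(each arrow means 'teacher of the next')
Positions in the chain (0 = top):
  position of Judy: 0
  position of Nina: 1
  position of Zoe: 2
  position of Trent: 3

Zoe is at position 2; the grand-teacher is 2 steps up the chain, i.e. position 0: Judy.

Answer: Judy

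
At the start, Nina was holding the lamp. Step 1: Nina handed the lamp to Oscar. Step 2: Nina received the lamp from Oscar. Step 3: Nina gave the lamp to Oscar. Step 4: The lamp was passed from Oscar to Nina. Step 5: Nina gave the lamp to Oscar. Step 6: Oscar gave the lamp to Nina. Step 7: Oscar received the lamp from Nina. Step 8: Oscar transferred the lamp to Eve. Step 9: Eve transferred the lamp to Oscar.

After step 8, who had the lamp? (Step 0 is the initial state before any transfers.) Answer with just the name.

Tracking the lamp holder through step 8:
After step 0 (start): Nina
After step 1: Oscar
After step 2: Nina
After step 3: Oscar
After step 4: Nina
After step 5: Oscar
After step 6: Nina
After step 7: Oscar
After step 8: Eve

At step 8, the holder is Eve.

Answer: Eve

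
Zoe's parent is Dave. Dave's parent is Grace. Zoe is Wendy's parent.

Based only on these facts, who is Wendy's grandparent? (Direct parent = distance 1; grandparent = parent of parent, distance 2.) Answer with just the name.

Reconstructing the parent chain from the given facts:
  Grace -> Dave -> Zoe -> Wendy
(each arrow means 'parent of the next')
Positions in the chain (0 = top):
  position of Grace: 0
  position of Dave: 1
  position of Zoe: 2
  position of Wendy: 3

Wendy is at position 3; the grandparent is 2 steps up the chain, i.e. position 1: Dave.

Answer: Dave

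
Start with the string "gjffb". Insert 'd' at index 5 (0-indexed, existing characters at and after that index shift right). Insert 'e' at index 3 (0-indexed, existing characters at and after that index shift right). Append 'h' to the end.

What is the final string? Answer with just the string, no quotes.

Applying each edit step by step:
Start: "gjffb"
Op 1 (insert 'd' at idx 5): "gjffb" -> "gjffbd"
Op 2 (insert 'e' at idx 3): "gjffbd" -> "gjfefbd"
Op 3 (append 'h'): "gjfefbd" -> "gjfefbdh"

Answer: gjfefbdh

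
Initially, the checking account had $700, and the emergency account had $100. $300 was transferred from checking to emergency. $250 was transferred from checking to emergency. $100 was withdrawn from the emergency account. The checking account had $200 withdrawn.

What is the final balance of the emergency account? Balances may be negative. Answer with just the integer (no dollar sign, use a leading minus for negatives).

Tracking account balances step by step:
Start: checking=700, emergency=100
Event 1 (transfer 300 checking -> emergency): checking: 700 - 300 = 400, emergency: 100 + 300 = 400. Balances: checking=400, emergency=400
Event 2 (transfer 250 checking -> emergency): checking: 400 - 250 = 150, emergency: 400 + 250 = 650. Balances: checking=150, emergency=650
Event 3 (withdraw 100 from emergency): emergency: 650 - 100 = 550. Balances: checking=150, emergency=550
Event 4 (withdraw 200 from checking): checking: 150 - 200 = -50. Balances: checking=-50, emergency=550

Final balance of emergency: 550

Answer: 550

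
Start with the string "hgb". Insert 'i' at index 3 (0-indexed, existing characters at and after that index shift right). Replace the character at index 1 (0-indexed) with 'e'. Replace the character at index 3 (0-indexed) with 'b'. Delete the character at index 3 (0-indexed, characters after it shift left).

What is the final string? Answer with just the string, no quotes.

Answer: heb

Derivation:
Applying each edit step by step:
Start: "hgb"
Op 1 (insert 'i' at idx 3): "hgb" -> "hgbi"
Op 2 (replace idx 1: 'g' -> 'e'): "hgbi" -> "hebi"
Op 3 (replace idx 3: 'i' -> 'b'): "hebi" -> "hebb"
Op 4 (delete idx 3 = 'b'): "hebb" -> "heb"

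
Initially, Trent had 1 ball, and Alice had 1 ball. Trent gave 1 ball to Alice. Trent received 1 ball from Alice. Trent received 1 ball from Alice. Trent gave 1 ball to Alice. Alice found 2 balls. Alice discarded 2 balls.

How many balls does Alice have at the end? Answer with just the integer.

Tracking counts step by step:
Start: Trent=1, Alice=1
Event 1 (Trent -> Alice, 1): Trent: 1 -> 0, Alice: 1 -> 2. State: Trent=0, Alice=2
Event 2 (Alice -> Trent, 1): Alice: 2 -> 1, Trent: 0 -> 1. State: Trent=1, Alice=1
Event 3 (Alice -> Trent, 1): Alice: 1 -> 0, Trent: 1 -> 2. State: Trent=2, Alice=0
Event 4 (Trent -> Alice, 1): Trent: 2 -> 1, Alice: 0 -> 1. State: Trent=1, Alice=1
Event 5 (Alice +2): Alice: 1 -> 3. State: Trent=1, Alice=3
Event 6 (Alice -2): Alice: 3 -> 1. State: Trent=1, Alice=1

Alice's final count: 1

Answer: 1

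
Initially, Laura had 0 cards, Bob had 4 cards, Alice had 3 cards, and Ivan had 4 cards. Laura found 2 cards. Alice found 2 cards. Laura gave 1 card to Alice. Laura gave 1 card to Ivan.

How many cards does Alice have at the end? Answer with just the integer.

Tracking counts step by step:
Start: Laura=0, Bob=4, Alice=3, Ivan=4
Event 1 (Laura +2): Laura: 0 -> 2. State: Laura=2, Bob=4, Alice=3, Ivan=4
Event 2 (Alice +2): Alice: 3 -> 5. State: Laura=2, Bob=4, Alice=5, Ivan=4
Event 3 (Laura -> Alice, 1): Laura: 2 -> 1, Alice: 5 -> 6. State: Laura=1, Bob=4, Alice=6, Ivan=4
Event 4 (Laura -> Ivan, 1): Laura: 1 -> 0, Ivan: 4 -> 5. State: Laura=0, Bob=4, Alice=6, Ivan=5

Alice's final count: 6

Answer: 6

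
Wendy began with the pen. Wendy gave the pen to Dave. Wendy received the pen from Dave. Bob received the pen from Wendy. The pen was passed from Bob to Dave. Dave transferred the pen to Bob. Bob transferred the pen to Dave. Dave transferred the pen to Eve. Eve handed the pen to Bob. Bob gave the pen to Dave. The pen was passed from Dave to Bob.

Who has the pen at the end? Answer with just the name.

Answer: Bob

Derivation:
Tracking the pen through each event:
Start: Wendy has the pen.
After event 1: Dave has the pen.
After event 2: Wendy has the pen.
After event 3: Bob has the pen.
After event 4: Dave has the pen.
After event 5: Bob has the pen.
After event 6: Dave has the pen.
After event 7: Eve has the pen.
After event 8: Bob has the pen.
After event 9: Dave has the pen.
After event 10: Bob has the pen.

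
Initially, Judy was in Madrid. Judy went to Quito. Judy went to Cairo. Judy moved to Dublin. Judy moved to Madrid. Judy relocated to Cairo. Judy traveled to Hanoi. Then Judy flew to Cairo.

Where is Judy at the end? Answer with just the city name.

Tracking Judy's location:
Start: Judy is in Madrid.
After move 1: Madrid -> Quito. Judy is in Quito.
After move 2: Quito -> Cairo. Judy is in Cairo.
After move 3: Cairo -> Dublin. Judy is in Dublin.
After move 4: Dublin -> Madrid. Judy is in Madrid.
After move 5: Madrid -> Cairo. Judy is in Cairo.
After move 6: Cairo -> Hanoi. Judy is in Hanoi.
After move 7: Hanoi -> Cairo. Judy is in Cairo.

Answer: Cairo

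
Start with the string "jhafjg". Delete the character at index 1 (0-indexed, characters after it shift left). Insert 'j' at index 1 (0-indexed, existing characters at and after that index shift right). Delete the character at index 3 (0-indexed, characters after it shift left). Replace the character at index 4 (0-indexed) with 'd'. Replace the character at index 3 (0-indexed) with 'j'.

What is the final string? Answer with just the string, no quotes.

Applying each edit step by step:
Start: "jhafjg"
Op 1 (delete idx 1 = 'h'): "jhafjg" -> "jafjg"
Op 2 (insert 'j' at idx 1): "jafjg" -> "jjafjg"
Op 3 (delete idx 3 = 'f'): "jjafjg" -> "jjajg"
Op 4 (replace idx 4: 'g' -> 'd'): "jjajg" -> "jjajd"
Op 5 (replace idx 3: 'j' -> 'j'): "jjajd" -> "jjajd"

Answer: jjajd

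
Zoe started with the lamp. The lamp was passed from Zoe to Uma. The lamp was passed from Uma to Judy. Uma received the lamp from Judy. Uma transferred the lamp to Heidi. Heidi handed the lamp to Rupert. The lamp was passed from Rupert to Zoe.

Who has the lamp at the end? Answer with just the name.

Answer: Zoe

Derivation:
Tracking the lamp through each event:
Start: Zoe has the lamp.
After event 1: Uma has the lamp.
After event 2: Judy has the lamp.
After event 3: Uma has the lamp.
After event 4: Heidi has the lamp.
After event 5: Rupert has the lamp.
After event 6: Zoe has the lamp.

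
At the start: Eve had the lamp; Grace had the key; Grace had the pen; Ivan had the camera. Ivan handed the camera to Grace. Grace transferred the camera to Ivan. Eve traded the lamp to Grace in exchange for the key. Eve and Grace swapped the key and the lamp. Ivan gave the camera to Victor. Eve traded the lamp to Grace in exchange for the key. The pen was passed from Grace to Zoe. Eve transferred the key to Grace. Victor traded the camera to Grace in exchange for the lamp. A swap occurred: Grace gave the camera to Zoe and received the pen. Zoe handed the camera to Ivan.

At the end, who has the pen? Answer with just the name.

Answer: Grace

Derivation:
Tracking all object holders:
Start: lamp:Eve, key:Grace, pen:Grace, camera:Ivan
Event 1 (give camera: Ivan -> Grace). State: lamp:Eve, key:Grace, pen:Grace, camera:Grace
Event 2 (give camera: Grace -> Ivan). State: lamp:Eve, key:Grace, pen:Grace, camera:Ivan
Event 3 (swap lamp<->key: now lamp:Grace, key:Eve). State: lamp:Grace, key:Eve, pen:Grace, camera:Ivan
Event 4 (swap key<->lamp: now key:Grace, lamp:Eve). State: lamp:Eve, key:Grace, pen:Grace, camera:Ivan
Event 5 (give camera: Ivan -> Victor). State: lamp:Eve, key:Grace, pen:Grace, camera:Victor
Event 6 (swap lamp<->key: now lamp:Grace, key:Eve). State: lamp:Grace, key:Eve, pen:Grace, camera:Victor
Event 7 (give pen: Grace -> Zoe). State: lamp:Grace, key:Eve, pen:Zoe, camera:Victor
Event 8 (give key: Eve -> Grace). State: lamp:Grace, key:Grace, pen:Zoe, camera:Victor
Event 9 (swap camera<->lamp: now camera:Grace, lamp:Victor). State: lamp:Victor, key:Grace, pen:Zoe, camera:Grace
Event 10 (swap camera<->pen: now camera:Zoe, pen:Grace). State: lamp:Victor, key:Grace, pen:Grace, camera:Zoe
Event 11 (give camera: Zoe -> Ivan). State: lamp:Victor, key:Grace, pen:Grace, camera:Ivan

Final state: lamp:Victor, key:Grace, pen:Grace, camera:Ivan
The pen is held by Grace.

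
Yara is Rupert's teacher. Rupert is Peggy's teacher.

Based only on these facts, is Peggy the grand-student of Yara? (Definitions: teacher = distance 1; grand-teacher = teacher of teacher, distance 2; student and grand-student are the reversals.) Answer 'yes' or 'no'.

Reconstructing the teacher chain from the given facts:
  Yara -> Rupert -> Peggy
(each arrow means 'teacher of the next')
Positions in the chain (0 = top):
  position of Yara: 0
  position of Rupert: 1
  position of Peggy: 2

Peggy is at position 2, Yara is at position 0; signed distance (j - i) = -2.
'grand-student' requires j - i = -2. Actual distance is -2, so the relation HOLDS.

Answer: yes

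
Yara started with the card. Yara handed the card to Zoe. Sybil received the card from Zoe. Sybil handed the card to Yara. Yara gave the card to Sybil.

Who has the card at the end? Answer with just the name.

Tracking the card through each event:
Start: Yara has the card.
After event 1: Zoe has the card.
After event 2: Sybil has the card.
After event 3: Yara has the card.
After event 4: Sybil has the card.

Answer: Sybil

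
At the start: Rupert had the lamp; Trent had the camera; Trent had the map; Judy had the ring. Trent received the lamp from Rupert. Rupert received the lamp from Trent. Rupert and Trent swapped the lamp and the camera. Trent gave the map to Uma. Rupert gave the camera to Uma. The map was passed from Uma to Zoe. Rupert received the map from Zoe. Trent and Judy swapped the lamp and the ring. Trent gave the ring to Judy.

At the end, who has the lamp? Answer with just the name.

Answer: Judy

Derivation:
Tracking all object holders:
Start: lamp:Rupert, camera:Trent, map:Trent, ring:Judy
Event 1 (give lamp: Rupert -> Trent). State: lamp:Trent, camera:Trent, map:Trent, ring:Judy
Event 2 (give lamp: Trent -> Rupert). State: lamp:Rupert, camera:Trent, map:Trent, ring:Judy
Event 3 (swap lamp<->camera: now lamp:Trent, camera:Rupert). State: lamp:Trent, camera:Rupert, map:Trent, ring:Judy
Event 4 (give map: Trent -> Uma). State: lamp:Trent, camera:Rupert, map:Uma, ring:Judy
Event 5 (give camera: Rupert -> Uma). State: lamp:Trent, camera:Uma, map:Uma, ring:Judy
Event 6 (give map: Uma -> Zoe). State: lamp:Trent, camera:Uma, map:Zoe, ring:Judy
Event 7 (give map: Zoe -> Rupert). State: lamp:Trent, camera:Uma, map:Rupert, ring:Judy
Event 8 (swap lamp<->ring: now lamp:Judy, ring:Trent). State: lamp:Judy, camera:Uma, map:Rupert, ring:Trent
Event 9 (give ring: Trent -> Judy). State: lamp:Judy, camera:Uma, map:Rupert, ring:Judy

Final state: lamp:Judy, camera:Uma, map:Rupert, ring:Judy
The lamp is held by Judy.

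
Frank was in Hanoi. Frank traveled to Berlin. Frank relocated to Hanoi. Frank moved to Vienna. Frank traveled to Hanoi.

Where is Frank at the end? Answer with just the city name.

Tracking Frank's location:
Start: Frank is in Hanoi.
After move 1: Hanoi -> Berlin. Frank is in Berlin.
After move 2: Berlin -> Hanoi. Frank is in Hanoi.
After move 3: Hanoi -> Vienna. Frank is in Vienna.
After move 4: Vienna -> Hanoi. Frank is in Hanoi.

Answer: Hanoi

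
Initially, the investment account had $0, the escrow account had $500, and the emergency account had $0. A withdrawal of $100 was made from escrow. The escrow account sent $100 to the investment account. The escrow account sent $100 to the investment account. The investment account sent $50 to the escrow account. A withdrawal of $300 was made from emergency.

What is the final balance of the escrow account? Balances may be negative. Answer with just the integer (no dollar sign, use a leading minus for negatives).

Tracking account balances step by step:
Start: investment=0, escrow=500, emergency=0
Event 1 (withdraw 100 from escrow): escrow: 500 - 100 = 400. Balances: investment=0, escrow=400, emergency=0
Event 2 (transfer 100 escrow -> investment): escrow: 400 - 100 = 300, investment: 0 + 100 = 100. Balances: investment=100, escrow=300, emergency=0
Event 3 (transfer 100 escrow -> investment): escrow: 300 - 100 = 200, investment: 100 + 100 = 200. Balances: investment=200, escrow=200, emergency=0
Event 4 (transfer 50 investment -> escrow): investment: 200 - 50 = 150, escrow: 200 + 50 = 250. Balances: investment=150, escrow=250, emergency=0
Event 5 (withdraw 300 from emergency): emergency: 0 - 300 = -300. Balances: investment=150, escrow=250, emergency=-300

Final balance of escrow: 250

Answer: 250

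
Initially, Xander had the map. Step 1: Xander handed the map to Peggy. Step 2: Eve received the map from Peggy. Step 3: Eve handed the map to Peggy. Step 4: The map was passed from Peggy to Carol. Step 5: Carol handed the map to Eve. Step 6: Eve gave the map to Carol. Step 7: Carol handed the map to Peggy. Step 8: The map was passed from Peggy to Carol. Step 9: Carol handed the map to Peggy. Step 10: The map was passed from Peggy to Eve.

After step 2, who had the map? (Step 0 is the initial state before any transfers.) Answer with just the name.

Tracking the map holder through step 2:
After step 0 (start): Xander
After step 1: Peggy
After step 2: Eve

At step 2, the holder is Eve.

Answer: Eve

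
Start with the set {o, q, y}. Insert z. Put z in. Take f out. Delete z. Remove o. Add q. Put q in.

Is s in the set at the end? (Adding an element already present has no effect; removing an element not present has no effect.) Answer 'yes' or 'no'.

Tracking the set through each operation:
Start: {o, q, y}
Event 1 (add z): added. Set: {o, q, y, z}
Event 2 (add z): already present, no change. Set: {o, q, y, z}
Event 3 (remove f): not present, no change. Set: {o, q, y, z}
Event 4 (remove z): removed. Set: {o, q, y}
Event 5 (remove o): removed. Set: {q, y}
Event 6 (add q): already present, no change. Set: {q, y}
Event 7 (add q): already present, no change. Set: {q, y}

Final set: {q, y} (size 2)
s is NOT in the final set.

Answer: no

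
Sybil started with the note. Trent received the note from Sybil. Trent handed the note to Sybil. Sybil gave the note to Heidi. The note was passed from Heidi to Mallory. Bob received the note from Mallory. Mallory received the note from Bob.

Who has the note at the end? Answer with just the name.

Tracking the note through each event:
Start: Sybil has the note.
After event 1: Trent has the note.
After event 2: Sybil has the note.
After event 3: Heidi has the note.
After event 4: Mallory has the note.
After event 5: Bob has the note.
After event 6: Mallory has the note.

Answer: Mallory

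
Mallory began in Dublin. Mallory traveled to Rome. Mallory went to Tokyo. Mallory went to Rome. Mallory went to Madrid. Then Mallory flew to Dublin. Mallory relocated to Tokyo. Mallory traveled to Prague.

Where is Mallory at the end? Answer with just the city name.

Answer: Prague

Derivation:
Tracking Mallory's location:
Start: Mallory is in Dublin.
After move 1: Dublin -> Rome. Mallory is in Rome.
After move 2: Rome -> Tokyo. Mallory is in Tokyo.
After move 3: Tokyo -> Rome. Mallory is in Rome.
After move 4: Rome -> Madrid. Mallory is in Madrid.
After move 5: Madrid -> Dublin. Mallory is in Dublin.
After move 6: Dublin -> Tokyo. Mallory is in Tokyo.
After move 7: Tokyo -> Prague. Mallory is in Prague.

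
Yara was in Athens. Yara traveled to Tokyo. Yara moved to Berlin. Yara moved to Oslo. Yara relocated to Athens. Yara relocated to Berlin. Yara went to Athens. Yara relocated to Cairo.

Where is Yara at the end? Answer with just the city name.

Tracking Yara's location:
Start: Yara is in Athens.
After move 1: Athens -> Tokyo. Yara is in Tokyo.
After move 2: Tokyo -> Berlin. Yara is in Berlin.
After move 3: Berlin -> Oslo. Yara is in Oslo.
After move 4: Oslo -> Athens. Yara is in Athens.
After move 5: Athens -> Berlin. Yara is in Berlin.
After move 6: Berlin -> Athens. Yara is in Athens.
After move 7: Athens -> Cairo. Yara is in Cairo.

Answer: Cairo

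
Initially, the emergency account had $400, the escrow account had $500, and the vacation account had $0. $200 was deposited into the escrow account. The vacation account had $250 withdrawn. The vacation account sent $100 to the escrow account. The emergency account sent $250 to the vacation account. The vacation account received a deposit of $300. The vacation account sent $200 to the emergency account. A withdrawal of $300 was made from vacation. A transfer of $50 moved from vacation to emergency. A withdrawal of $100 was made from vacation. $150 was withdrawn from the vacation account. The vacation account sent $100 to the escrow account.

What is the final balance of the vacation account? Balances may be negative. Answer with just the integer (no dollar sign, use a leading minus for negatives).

Tracking account balances step by step:
Start: emergency=400, escrow=500, vacation=0
Event 1 (deposit 200 to escrow): escrow: 500 + 200 = 700. Balances: emergency=400, escrow=700, vacation=0
Event 2 (withdraw 250 from vacation): vacation: 0 - 250 = -250. Balances: emergency=400, escrow=700, vacation=-250
Event 3 (transfer 100 vacation -> escrow): vacation: -250 - 100 = -350, escrow: 700 + 100 = 800. Balances: emergency=400, escrow=800, vacation=-350
Event 4 (transfer 250 emergency -> vacation): emergency: 400 - 250 = 150, vacation: -350 + 250 = -100. Balances: emergency=150, escrow=800, vacation=-100
Event 5 (deposit 300 to vacation): vacation: -100 + 300 = 200. Balances: emergency=150, escrow=800, vacation=200
Event 6 (transfer 200 vacation -> emergency): vacation: 200 - 200 = 0, emergency: 150 + 200 = 350. Balances: emergency=350, escrow=800, vacation=0
Event 7 (withdraw 300 from vacation): vacation: 0 - 300 = -300. Balances: emergency=350, escrow=800, vacation=-300
Event 8 (transfer 50 vacation -> emergency): vacation: -300 - 50 = -350, emergency: 350 + 50 = 400. Balances: emergency=400, escrow=800, vacation=-350
Event 9 (withdraw 100 from vacation): vacation: -350 - 100 = -450. Balances: emergency=400, escrow=800, vacation=-450
Event 10 (withdraw 150 from vacation): vacation: -450 - 150 = -600. Balances: emergency=400, escrow=800, vacation=-600
Event 11 (transfer 100 vacation -> escrow): vacation: -600 - 100 = -700, escrow: 800 + 100 = 900. Balances: emergency=400, escrow=900, vacation=-700

Final balance of vacation: -700

Answer: -700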